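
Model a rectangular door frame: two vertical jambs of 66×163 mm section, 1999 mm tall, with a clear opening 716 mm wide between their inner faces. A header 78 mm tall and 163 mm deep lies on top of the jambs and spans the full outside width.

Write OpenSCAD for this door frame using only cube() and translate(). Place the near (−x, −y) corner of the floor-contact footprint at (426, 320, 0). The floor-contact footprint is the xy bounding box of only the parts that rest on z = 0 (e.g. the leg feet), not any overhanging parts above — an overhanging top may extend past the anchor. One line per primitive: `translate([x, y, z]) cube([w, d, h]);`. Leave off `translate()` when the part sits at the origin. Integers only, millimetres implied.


translate([426, 320, 0]) cube([66, 163, 1999]);
translate([1208, 320, 0]) cube([66, 163, 1999]);
translate([426, 320, 1999]) cube([848, 163, 78]);


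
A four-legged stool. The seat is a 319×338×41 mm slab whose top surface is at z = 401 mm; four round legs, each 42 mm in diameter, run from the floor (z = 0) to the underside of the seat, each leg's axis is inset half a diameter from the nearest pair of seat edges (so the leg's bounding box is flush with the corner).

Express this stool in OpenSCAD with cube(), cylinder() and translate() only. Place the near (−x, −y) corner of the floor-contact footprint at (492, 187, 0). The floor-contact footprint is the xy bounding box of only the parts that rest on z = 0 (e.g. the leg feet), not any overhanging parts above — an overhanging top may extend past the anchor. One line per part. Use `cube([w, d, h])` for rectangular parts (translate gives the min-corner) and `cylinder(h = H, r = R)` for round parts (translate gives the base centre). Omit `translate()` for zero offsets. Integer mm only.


translate([492, 187, 360]) cube([319, 338, 41]);
translate([513, 208, 0]) cylinder(h = 360, r = 21);
translate([790, 208, 0]) cylinder(h = 360, r = 21);
translate([513, 504, 0]) cylinder(h = 360, r = 21);
translate([790, 504, 0]) cylinder(h = 360, r = 21);


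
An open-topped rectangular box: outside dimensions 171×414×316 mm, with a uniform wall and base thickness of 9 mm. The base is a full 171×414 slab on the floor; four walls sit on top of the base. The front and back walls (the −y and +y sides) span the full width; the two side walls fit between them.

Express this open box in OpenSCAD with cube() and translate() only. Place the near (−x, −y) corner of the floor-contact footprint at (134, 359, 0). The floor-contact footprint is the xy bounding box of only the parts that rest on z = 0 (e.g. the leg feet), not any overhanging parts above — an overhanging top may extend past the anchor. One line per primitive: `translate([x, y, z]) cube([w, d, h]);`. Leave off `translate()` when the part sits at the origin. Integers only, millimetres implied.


translate([134, 359, 0]) cube([171, 414, 9]);
translate([134, 359, 9]) cube([171, 9, 307]);
translate([134, 764, 9]) cube([171, 9, 307]);
translate([134, 368, 9]) cube([9, 396, 307]);
translate([296, 368, 9]) cube([9, 396, 307]);


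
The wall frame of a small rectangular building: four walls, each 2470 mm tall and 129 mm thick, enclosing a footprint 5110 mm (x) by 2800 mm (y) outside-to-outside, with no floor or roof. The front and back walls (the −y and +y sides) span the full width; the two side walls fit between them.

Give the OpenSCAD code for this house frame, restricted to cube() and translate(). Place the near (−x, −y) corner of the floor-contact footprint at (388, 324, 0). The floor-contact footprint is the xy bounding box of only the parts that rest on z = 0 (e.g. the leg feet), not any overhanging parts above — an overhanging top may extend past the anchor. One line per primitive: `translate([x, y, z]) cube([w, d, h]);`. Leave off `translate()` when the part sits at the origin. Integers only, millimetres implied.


translate([388, 324, 0]) cube([5110, 129, 2470]);
translate([388, 2995, 0]) cube([5110, 129, 2470]);
translate([388, 453, 0]) cube([129, 2542, 2470]);
translate([5369, 453, 0]) cube([129, 2542, 2470]);


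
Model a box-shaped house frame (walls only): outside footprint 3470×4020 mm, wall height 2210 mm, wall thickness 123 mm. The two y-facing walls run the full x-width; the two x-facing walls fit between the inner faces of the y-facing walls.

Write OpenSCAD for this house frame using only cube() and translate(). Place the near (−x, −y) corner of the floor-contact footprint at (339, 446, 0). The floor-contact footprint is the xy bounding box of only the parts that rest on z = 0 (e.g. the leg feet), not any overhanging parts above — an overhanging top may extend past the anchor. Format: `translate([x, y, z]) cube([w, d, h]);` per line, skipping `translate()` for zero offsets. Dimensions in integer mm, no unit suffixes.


translate([339, 446, 0]) cube([3470, 123, 2210]);
translate([339, 4343, 0]) cube([3470, 123, 2210]);
translate([339, 569, 0]) cube([123, 3774, 2210]);
translate([3686, 569, 0]) cube([123, 3774, 2210]);


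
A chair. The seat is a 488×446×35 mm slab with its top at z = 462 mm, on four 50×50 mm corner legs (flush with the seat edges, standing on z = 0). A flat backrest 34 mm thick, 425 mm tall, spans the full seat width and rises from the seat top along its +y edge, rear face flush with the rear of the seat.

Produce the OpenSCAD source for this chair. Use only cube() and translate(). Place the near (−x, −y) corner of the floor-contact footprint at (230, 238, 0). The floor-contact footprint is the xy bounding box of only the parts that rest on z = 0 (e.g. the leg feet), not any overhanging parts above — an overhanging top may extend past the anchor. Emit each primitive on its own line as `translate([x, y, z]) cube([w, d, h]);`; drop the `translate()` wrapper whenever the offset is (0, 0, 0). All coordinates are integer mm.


translate([230, 238, 427]) cube([488, 446, 35]);
translate([230, 238, 0]) cube([50, 50, 427]);
translate([668, 238, 0]) cube([50, 50, 427]);
translate([230, 634, 0]) cube([50, 50, 427]);
translate([668, 634, 0]) cube([50, 50, 427]);
translate([230, 650, 462]) cube([488, 34, 425]);


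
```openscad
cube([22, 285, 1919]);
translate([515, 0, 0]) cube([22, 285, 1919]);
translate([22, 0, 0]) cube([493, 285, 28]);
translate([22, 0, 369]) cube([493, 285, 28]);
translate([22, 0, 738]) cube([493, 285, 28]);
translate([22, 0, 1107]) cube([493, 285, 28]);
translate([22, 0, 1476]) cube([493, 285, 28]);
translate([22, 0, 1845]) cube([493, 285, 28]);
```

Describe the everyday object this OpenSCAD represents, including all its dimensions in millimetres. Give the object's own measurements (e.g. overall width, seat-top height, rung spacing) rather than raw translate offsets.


An open bookshelf. Two side panels, each 22 mm thick, 285 mm deep and 1919 mm tall, stand 537 mm apart (outside-to-outside). Between them sit 6 shelves, each 28 mm thick and 285 mm deep, spanning the full gap between the sides. The bottom shelf rests on the floor (its underside at z = 0) and the clear gap between one shelf's top and the next shelf's underside is 341 mm.


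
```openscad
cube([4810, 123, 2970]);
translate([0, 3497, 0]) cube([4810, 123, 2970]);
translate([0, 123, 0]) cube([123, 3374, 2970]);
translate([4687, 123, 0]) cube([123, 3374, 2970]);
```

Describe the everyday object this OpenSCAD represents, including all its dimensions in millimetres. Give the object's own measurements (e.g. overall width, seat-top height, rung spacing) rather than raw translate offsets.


The wall frame of a small rectangular building: four walls, each 2970 mm tall and 123 mm thick, enclosing a footprint 4810 mm (x) by 3620 mm (y) outside-to-outside, with no floor or roof. The front and back walls (the −y and +y sides) span the full width; the two side walls fit between them.


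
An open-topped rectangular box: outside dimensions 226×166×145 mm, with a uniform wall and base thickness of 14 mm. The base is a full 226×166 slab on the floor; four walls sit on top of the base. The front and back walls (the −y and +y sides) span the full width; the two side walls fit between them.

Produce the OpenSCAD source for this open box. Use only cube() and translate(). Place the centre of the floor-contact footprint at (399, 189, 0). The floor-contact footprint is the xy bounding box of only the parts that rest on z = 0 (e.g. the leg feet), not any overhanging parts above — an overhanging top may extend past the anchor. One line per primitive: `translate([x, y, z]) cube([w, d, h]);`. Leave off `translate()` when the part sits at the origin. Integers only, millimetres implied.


translate([286, 106, 0]) cube([226, 166, 14]);
translate([286, 106, 14]) cube([226, 14, 131]);
translate([286, 258, 14]) cube([226, 14, 131]);
translate([286, 120, 14]) cube([14, 138, 131]);
translate([498, 120, 14]) cube([14, 138, 131]);


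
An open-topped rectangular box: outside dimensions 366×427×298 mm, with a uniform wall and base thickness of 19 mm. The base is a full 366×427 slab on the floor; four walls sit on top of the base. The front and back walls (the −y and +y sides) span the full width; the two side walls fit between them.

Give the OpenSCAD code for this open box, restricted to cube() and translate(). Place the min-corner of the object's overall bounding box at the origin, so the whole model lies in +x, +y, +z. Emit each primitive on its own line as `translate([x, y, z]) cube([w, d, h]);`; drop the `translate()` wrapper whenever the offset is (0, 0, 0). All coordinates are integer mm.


cube([366, 427, 19]);
translate([0, 0, 19]) cube([366, 19, 279]);
translate([0, 408, 19]) cube([366, 19, 279]);
translate([0, 19, 19]) cube([19, 389, 279]);
translate([347, 19, 19]) cube([19, 389, 279]);


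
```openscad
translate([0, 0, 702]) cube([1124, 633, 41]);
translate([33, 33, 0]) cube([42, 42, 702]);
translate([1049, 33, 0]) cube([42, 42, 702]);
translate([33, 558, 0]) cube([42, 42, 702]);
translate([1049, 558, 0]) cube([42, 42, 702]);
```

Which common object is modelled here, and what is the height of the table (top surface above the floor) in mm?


A table. The table height is 743 mm.

A 1124×633×41 slab sits at z = 702 on four 42 mm square posts — a table. The top surface is at 702 + 41 = 743 mm.


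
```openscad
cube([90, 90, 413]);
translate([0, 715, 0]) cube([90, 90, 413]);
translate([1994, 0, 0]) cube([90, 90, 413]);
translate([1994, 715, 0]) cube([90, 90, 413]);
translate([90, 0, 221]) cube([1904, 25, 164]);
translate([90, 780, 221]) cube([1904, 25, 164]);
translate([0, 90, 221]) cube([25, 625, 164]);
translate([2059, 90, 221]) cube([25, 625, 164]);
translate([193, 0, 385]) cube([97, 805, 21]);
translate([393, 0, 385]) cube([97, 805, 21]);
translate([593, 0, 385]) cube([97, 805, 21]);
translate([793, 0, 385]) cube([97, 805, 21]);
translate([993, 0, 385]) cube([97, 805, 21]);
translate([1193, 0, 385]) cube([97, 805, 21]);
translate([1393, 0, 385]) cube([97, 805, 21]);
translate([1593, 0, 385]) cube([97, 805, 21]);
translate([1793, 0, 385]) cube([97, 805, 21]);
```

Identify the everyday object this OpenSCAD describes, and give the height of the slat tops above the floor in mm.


A bed frame. The slat-top height is 406 mm.

Four posts, four rails, and a row of slats — a bed frame. Slats sit on the rails at z = 221 + 164 = 385; with slat thickness 21, the top is 406 mm.


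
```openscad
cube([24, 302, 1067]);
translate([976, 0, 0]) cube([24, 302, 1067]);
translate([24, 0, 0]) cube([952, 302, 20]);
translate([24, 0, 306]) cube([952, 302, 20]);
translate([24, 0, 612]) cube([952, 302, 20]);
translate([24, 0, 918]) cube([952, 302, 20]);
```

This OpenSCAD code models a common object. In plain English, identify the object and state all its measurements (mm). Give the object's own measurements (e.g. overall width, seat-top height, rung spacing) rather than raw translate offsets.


An open bookshelf. Two side panels, each 24 mm thick, 302 mm deep and 1067 mm tall, stand 1000 mm apart (outside-to-outside). Between them sit 4 shelves, each 20 mm thick and 302 mm deep, spanning the full gap between the sides. The bottom shelf rests on the floor (its underside at z = 0) and the clear gap between one shelf's top and the next shelf's underside is 286 mm.


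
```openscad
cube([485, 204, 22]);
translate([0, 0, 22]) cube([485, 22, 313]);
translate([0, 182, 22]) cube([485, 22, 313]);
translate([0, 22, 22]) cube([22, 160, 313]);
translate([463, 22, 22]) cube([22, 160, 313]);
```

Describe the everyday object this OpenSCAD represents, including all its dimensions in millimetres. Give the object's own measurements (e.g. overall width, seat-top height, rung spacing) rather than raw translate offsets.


An open-topped rectangular box: outside dimensions 485×204×335 mm, with a uniform wall and base thickness of 22 mm. The base is a full 485×204 slab on the floor; four walls sit on top of the base. The front and back walls (the −y and +y sides) span the full width; the two side walls fit between them.


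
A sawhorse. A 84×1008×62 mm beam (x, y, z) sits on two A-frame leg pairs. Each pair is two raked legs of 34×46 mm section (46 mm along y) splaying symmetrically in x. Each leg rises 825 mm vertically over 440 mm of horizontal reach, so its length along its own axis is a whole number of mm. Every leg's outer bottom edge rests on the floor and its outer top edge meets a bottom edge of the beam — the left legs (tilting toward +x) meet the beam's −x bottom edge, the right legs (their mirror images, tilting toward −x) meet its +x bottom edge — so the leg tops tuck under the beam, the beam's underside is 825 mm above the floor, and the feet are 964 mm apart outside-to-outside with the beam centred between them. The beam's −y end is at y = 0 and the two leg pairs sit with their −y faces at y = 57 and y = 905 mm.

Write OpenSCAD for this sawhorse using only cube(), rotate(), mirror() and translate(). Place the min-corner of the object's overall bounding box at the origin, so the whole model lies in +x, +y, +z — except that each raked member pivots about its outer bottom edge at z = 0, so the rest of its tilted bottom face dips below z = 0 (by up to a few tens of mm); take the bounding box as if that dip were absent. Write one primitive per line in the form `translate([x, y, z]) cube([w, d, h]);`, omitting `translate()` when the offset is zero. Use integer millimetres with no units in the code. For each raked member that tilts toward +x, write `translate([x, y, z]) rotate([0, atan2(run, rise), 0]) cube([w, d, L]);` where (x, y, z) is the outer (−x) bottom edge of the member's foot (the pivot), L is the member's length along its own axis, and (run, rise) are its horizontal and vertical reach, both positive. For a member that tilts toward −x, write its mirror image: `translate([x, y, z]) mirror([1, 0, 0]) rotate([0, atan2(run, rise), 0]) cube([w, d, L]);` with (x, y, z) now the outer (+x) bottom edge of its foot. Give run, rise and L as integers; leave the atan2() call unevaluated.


// leg length = √(440² + 825²) = 935
// right-leg outer foot x = 2·440 + 84 = 964
// beam min-corner = (440, 0, 825)
translate([440, 0, 825]) cube([84, 1008, 62]);
translate([0, 57, 0]) rotate([0, atan2(440, 825), 0]) cube([34, 46, 935]);
translate([964, 57, 0]) mirror([1, 0, 0]) rotate([0, atan2(440, 825), 0]) cube([34, 46, 935]);
translate([0, 905, 0]) rotate([0, atan2(440, 825), 0]) cube([34, 46, 935]);
translate([964, 905, 0]) mirror([1, 0, 0]) rotate([0, atan2(440, 825), 0]) cube([34, 46, 935]);


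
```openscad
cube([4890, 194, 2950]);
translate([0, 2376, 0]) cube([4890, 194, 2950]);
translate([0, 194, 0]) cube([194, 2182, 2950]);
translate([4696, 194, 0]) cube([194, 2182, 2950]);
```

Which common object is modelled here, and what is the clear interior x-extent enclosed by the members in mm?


A house (or room) frame. The interior width is 4502 mm.

Four 2950 mm walls enclosing a rectangle with no floor or roof — a room or house frame. Outside width is 4890 mm and wall thickness is 194 mm, so the interior width is 4890 − 2 × 194 = 4502 mm.


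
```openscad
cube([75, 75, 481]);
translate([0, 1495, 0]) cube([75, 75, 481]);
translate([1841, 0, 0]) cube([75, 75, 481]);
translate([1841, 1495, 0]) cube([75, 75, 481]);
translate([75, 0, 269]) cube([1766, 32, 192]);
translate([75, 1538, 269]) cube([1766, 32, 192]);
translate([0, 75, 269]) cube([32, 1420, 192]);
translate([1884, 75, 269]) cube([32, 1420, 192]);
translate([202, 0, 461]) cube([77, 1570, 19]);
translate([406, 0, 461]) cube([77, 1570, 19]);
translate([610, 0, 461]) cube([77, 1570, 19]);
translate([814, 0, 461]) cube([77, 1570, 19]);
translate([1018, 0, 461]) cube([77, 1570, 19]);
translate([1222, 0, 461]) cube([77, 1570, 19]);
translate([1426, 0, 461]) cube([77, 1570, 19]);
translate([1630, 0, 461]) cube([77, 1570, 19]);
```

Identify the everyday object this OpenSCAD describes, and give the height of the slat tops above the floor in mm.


A bed frame. The slat-top height is 480 mm.

Four posts, four rails, and a row of slats — a bed frame. Slats sit on the rails at z = 269 + 192 = 461; with slat thickness 19, the top is 480 mm.


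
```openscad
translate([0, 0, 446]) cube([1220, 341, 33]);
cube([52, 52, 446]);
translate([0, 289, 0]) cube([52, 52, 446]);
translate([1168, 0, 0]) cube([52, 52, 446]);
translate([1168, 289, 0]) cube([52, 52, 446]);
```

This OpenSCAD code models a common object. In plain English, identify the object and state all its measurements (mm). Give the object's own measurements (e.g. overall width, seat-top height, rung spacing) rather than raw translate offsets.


A long wooden bench with a 1220 mm (x) × 341 mm (y) seat, 33 mm thick, its top surface 479 mm above the floor. Four 52 mm square legs at the seat corners, flush with the edges, run from z = 0 to the seat underside.


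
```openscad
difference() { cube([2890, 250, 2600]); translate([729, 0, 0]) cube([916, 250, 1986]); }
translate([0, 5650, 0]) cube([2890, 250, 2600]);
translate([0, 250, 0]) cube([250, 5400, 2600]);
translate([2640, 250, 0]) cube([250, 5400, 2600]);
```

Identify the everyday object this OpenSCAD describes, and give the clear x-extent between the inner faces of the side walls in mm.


A single room. The interior width is 2390 mm.

Four walls enclosing a rectangle with a door in the front wall — a room. Outside width 2890 minus two 250 mm walls gives 2390 mm.


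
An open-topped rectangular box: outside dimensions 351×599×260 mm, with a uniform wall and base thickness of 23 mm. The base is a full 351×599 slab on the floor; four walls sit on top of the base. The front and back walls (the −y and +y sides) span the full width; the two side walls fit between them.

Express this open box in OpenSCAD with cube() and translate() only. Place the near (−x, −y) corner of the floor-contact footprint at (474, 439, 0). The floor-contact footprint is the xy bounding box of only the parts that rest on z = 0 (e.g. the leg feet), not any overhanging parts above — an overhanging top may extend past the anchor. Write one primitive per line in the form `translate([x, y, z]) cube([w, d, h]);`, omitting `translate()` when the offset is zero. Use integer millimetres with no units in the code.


translate([474, 439, 0]) cube([351, 599, 23]);
translate([474, 439, 23]) cube([351, 23, 237]);
translate([474, 1015, 23]) cube([351, 23, 237]);
translate([474, 462, 23]) cube([23, 553, 237]);
translate([802, 462, 23]) cube([23, 553, 237]);


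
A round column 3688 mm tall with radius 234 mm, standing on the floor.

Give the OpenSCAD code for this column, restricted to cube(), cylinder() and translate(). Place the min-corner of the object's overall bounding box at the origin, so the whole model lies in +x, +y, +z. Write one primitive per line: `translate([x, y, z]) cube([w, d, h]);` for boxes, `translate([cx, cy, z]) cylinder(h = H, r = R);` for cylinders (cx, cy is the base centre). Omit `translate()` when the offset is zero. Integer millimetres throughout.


translate([234, 234, 0]) cylinder(h = 3688, r = 234);


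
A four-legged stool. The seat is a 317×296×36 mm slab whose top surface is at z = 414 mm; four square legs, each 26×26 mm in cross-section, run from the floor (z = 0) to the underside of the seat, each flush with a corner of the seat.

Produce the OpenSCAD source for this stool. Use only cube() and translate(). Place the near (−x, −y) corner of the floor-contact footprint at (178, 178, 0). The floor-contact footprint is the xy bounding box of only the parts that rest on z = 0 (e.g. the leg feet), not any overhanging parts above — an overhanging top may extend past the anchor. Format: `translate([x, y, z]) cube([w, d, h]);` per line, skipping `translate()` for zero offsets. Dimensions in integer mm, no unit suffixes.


// leg_h = 414 - 36 = 378
translate([178, 178, 378]) cube([317, 296, 36]);
translate([178, 178, 0]) cube([26, 26, 378]);
translate([469, 178, 0]) cube([26, 26, 378]);
translate([178, 448, 0]) cube([26, 26, 378]);
translate([469, 448, 0]) cube([26, 26, 378]);


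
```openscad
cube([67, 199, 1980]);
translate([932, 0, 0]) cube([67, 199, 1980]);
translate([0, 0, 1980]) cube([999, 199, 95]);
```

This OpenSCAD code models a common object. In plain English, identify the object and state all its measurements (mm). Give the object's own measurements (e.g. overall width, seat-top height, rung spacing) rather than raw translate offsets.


A door frame. The clear opening is 865 mm wide and 1980 mm high. Two 67 mm wide jambs, 199 mm deep, stand either side of the opening from the floor to the top of the opening. A 95 mm thick head sits across the top of both jambs, spanning the full outside width of the frame.


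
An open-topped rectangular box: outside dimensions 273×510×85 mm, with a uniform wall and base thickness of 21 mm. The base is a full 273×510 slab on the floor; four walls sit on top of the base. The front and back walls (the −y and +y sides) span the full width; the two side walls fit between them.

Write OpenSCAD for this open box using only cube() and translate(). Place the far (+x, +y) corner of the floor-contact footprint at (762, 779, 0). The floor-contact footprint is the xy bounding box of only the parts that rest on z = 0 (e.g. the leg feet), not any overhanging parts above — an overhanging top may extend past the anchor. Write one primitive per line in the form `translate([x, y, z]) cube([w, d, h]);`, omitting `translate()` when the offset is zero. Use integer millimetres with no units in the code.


translate([489, 269, 0]) cube([273, 510, 21]);
translate([489, 269, 21]) cube([273, 21, 64]);
translate([489, 758, 21]) cube([273, 21, 64]);
translate([489, 290, 21]) cube([21, 468, 64]);
translate([741, 290, 21]) cube([21, 468, 64]);


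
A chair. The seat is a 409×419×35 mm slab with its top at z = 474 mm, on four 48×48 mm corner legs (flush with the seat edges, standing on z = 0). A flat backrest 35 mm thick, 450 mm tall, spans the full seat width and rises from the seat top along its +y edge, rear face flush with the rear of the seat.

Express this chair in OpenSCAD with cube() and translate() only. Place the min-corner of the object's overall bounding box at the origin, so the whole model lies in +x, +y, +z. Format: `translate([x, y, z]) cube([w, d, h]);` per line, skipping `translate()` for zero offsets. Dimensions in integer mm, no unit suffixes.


translate([0, 0, 439]) cube([409, 419, 35]);
cube([48, 48, 439]);
translate([361, 0, 0]) cube([48, 48, 439]);
translate([0, 371, 0]) cube([48, 48, 439]);
translate([361, 371, 0]) cube([48, 48, 439]);
translate([0, 384, 474]) cube([409, 35, 450]);


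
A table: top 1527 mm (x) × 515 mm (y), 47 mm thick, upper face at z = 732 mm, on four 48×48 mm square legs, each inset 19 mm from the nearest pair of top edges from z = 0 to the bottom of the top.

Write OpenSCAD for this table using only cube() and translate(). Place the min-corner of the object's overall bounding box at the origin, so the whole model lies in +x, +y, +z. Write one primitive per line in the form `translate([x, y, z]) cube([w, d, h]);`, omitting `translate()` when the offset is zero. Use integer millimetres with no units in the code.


translate([0, 0, 685]) cube([1527, 515, 47]);
translate([19, 19, 0]) cube([48, 48, 685]);
translate([1460, 19, 0]) cube([48, 48, 685]);
translate([19, 448, 0]) cube([48, 48, 685]);
translate([1460, 448, 0]) cube([48, 48, 685]);


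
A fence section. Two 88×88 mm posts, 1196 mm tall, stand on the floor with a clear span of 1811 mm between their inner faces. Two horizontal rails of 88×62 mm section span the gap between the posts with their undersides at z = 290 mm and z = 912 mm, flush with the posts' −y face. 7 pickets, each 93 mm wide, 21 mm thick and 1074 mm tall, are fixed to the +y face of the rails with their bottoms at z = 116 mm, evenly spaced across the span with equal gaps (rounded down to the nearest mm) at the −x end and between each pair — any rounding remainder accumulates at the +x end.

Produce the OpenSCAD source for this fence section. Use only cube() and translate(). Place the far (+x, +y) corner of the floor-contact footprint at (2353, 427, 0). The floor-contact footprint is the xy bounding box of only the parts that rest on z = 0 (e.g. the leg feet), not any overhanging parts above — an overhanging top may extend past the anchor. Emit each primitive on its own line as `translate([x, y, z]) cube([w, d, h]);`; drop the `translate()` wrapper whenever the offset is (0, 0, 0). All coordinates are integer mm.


translate([366, 339, 0]) cube([88, 88, 1196]);
translate([2265, 339, 0]) cube([88, 88, 1196]);
translate([454, 339, 290]) cube([1811, 88, 62]);
translate([454, 339, 912]) cube([1811, 88, 62]);
translate([599, 427, 116]) cube([93, 21, 1074]);
translate([837, 427, 116]) cube([93, 21, 1074]);
translate([1075, 427, 116]) cube([93, 21, 1074]);
translate([1313, 427, 116]) cube([93, 21, 1074]);
translate([1551, 427, 116]) cube([93, 21, 1074]);
translate([1789, 427, 116]) cube([93, 21, 1074]);
translate([2027, 427, 116]) cube([93, 21, 1074]);


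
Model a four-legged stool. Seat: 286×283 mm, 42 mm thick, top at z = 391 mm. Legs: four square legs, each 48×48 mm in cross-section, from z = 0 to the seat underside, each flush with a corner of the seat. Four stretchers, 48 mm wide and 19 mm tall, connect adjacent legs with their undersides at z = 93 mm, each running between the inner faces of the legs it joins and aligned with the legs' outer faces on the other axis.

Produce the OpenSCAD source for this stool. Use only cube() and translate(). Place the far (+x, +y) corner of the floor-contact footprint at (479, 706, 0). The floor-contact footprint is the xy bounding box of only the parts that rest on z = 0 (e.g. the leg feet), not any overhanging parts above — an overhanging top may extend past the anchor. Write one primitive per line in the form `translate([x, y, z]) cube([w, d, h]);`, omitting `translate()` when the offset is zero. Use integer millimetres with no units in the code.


translate([193, 423, 349]) cube([286, 283, 42]);
translate([193, 423, 0]) cube([48, 48, 349]);
translate([431, 423, 0]) cube([48, 48, 349]);
translate([193, 658, 0]) cube([48, 48, 349]);
translate([431, 658, 0]) cube([48, 48, 349]);
translate([241, 423, 93]) cube([190, 48, 19]);
translate([241, 658, 93]) cube([190, 48, 19]);
translate([193, 471, 93]) cube([48, 187, 19]);
translate([431, 471, 93]) cube([48, 187, 19]);


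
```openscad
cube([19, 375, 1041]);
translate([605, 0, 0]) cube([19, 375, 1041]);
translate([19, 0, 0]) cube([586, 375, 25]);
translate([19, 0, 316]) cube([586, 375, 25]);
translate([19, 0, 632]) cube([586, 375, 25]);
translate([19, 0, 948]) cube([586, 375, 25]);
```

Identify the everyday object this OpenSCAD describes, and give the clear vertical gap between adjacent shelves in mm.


A bookshelf. The clear shelf gap is 291 mm.

Two tall side panels with 4 horizontal boards between them — a bookshelf. The first two shelf undersides are at z = 0 and z = 316; with shelf thickness 25, the clear gap is 316 − 0 − 25 = 291 mm.


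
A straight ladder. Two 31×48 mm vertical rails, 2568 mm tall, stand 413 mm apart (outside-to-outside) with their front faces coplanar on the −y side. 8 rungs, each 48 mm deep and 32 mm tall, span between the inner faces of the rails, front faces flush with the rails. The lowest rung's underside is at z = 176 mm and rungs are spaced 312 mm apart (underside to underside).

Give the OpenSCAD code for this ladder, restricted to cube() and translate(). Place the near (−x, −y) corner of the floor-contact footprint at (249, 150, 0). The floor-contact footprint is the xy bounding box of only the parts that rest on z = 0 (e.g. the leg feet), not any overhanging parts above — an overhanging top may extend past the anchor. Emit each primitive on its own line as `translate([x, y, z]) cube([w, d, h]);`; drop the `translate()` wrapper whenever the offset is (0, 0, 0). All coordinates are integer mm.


translate([249, 150, 0]) cube([31, 48, 2568]);
translate([631, 150, 0]) cube([31, 48, 2568]);
translate([280, 150, 176]) cube([351, 48, 32]);
translate([280, 150, 488]) cube([351, 48, 32]);
translate([280, 150, 800]) cube([351, 48, 32]);
translate([280, 150, 1112]) cube([351, 48, 32]);
translate([280, 150, 1424]) cube([351, 48, 32]);
translate([280, 150, 1736]) cube([351, 48, 32]);
translate([280, 150, 2048]) cube([351, 48, 32]);
translate([280, 150, 2360]) cube([351, 48, 32]);


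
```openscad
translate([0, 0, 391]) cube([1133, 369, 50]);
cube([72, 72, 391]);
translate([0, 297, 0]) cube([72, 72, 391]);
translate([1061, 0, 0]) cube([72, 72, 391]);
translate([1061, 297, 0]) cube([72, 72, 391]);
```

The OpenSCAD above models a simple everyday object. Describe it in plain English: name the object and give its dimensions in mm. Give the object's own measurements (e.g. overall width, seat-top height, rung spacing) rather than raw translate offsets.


A bench: a 1133×369 mm seat slab, 50 mm thick, top at z = 441 mm, on four 72×72 mm square legs flush with the seat corners and standing on z = 0.


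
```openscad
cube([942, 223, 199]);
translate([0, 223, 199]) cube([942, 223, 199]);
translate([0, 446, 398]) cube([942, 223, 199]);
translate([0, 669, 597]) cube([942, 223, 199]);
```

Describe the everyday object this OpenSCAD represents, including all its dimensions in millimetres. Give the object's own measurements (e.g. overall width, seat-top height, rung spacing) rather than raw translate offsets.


A straight staircase of 4 solid steps. Each step is 942 mm wide (x), 223 mm deep (y, the going) and 199 mm tall (the rise). The first step rests on the floor; each subsequent step sits one going further in +y and one rise higher in +z, directly behind and above the previous step with no overlap.


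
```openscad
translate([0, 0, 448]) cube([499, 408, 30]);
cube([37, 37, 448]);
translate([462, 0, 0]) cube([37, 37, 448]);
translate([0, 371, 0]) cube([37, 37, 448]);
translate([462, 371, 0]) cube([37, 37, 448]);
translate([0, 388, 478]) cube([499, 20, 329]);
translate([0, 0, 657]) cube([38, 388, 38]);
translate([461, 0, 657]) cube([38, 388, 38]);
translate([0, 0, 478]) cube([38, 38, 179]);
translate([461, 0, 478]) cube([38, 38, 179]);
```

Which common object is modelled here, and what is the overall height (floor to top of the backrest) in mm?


A chair. The overall height is 807 mm.

A slab on four corner posts with a tall panel at the back — a chair. The seat slab sits at z = 448 with thickness 30, and the 329 mm backrest starts at the seat top, so the overall height is 448 + 30 + 329 = 807 mm.


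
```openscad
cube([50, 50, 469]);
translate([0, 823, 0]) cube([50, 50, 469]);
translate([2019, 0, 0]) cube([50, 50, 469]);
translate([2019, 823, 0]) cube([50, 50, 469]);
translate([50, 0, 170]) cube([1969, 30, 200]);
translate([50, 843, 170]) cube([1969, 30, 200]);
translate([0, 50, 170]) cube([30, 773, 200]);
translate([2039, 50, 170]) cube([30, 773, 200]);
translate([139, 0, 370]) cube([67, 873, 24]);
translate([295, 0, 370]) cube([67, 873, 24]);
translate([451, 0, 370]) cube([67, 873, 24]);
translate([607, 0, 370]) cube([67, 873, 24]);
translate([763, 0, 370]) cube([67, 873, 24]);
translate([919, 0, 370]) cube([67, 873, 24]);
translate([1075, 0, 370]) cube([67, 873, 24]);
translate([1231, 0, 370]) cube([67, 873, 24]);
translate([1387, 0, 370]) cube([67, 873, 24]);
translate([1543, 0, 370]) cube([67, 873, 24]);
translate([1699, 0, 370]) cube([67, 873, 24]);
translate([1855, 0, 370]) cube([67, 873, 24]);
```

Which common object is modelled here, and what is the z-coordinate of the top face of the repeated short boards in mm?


A bed frame. The slat-top height is 394 mm.

Four posts, four rails, and a row of slats — a bed frame. Slats sit on the rails at z = 170 + 200 = 370; with slat thickness 24, the top is 394 mm.


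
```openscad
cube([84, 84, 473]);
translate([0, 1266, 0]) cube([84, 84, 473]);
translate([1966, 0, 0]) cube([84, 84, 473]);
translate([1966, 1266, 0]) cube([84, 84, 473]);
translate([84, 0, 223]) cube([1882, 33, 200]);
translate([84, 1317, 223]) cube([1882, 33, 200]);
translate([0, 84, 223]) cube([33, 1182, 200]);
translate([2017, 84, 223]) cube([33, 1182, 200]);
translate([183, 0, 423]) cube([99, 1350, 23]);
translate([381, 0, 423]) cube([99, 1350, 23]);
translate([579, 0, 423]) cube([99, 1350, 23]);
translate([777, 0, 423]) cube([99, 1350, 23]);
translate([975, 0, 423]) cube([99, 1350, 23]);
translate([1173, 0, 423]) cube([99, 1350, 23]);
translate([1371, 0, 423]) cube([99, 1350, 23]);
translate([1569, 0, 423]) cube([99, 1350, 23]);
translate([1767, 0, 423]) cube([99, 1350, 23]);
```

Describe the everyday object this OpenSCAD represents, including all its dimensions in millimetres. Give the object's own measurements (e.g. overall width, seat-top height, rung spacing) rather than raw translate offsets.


A bed frame 2050 mm long (x) by 1350 mm wide (y). Four 84×84 mm corner posts, 473 mm tall, at the corners of the footprint. Four rails of 33 mm thickness and 200 mm height run between adjacent posts with their undersides at z = 223 mm, their outer faces flush with the outside of the frame (the two x-running rails run between the posts' inner faces; the two y-running rails run between the posts' inner faces). 9 slats, each 99 mm wide (x) and 23 mm thick, lie across the top of the two x-running rails, running the full 1350 mm width of the frame in y; along x they sit between the end posts with a 99 mm gap after the −x posts and between neighbouring slats, leaving 100 mm before the +x posts.


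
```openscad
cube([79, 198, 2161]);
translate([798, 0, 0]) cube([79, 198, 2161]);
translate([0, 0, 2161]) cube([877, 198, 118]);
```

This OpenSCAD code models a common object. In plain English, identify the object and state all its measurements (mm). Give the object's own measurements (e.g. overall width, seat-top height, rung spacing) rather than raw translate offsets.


A door frame. The clear opening is 719 mm wide and 2161 mm high. Two 79 mm wide jambs, 198 mm deep, stand either side of the opening from the floor to the top of the opening. A 118 mm thick head sits across the top of both jambs, spanning the full outside width of the frame.


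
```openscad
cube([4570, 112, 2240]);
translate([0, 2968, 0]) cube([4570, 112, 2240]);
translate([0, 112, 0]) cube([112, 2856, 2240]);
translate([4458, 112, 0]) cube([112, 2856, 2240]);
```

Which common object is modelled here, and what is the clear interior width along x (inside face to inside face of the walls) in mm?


A house (or room) frame. The interior width is 4346 mm.

Four 2240 mm walls enclosing a rectangle with no floor or roof — a room or house frame. Outside width is 4570 mm and wall thickness is 112 mm, so the interior width is 4570 − 2 × 112 = 4346 mm.


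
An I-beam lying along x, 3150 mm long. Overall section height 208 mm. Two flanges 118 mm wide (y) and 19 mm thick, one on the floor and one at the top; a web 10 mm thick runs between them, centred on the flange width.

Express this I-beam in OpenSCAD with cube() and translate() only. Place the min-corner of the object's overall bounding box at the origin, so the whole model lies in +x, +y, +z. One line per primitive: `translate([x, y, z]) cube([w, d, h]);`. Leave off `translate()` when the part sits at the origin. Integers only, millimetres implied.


cube([3150, 118, 19]);
translate([0, 54, 19]) cube([3150, 10, 170]);
translate([0, 0, 189]) cube([3150, 118, 19]);


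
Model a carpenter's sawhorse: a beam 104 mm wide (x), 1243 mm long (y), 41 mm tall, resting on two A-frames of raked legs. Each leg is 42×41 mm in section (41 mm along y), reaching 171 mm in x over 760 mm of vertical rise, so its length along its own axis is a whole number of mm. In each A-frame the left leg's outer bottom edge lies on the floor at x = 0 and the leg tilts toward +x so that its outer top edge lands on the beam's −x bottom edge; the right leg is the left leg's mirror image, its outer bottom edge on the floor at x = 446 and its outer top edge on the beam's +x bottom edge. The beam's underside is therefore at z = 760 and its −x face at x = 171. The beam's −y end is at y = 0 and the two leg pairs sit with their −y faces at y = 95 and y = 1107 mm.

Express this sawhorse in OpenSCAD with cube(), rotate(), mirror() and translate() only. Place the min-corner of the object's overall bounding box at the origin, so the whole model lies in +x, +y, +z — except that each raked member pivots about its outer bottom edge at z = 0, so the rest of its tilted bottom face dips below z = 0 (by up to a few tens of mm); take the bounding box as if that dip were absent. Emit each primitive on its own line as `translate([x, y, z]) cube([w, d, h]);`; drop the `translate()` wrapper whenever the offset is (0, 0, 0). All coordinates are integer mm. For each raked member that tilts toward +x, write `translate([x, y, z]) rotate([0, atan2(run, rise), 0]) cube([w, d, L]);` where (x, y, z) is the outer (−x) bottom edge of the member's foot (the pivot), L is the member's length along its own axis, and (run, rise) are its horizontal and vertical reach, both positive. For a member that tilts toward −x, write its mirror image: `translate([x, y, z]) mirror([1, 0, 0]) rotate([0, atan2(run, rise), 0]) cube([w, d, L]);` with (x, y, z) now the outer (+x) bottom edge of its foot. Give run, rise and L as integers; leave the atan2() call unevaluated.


// leg length = √(171² + 760²) = 779
// right-leg outer foot x = 2·171 + 104 = 446
// beam min-corner = (171, 0, 760)
translate([171, 0, 760]) cube([104, 1243, 41]);
translate([0, 95, 0]) rotate([0, atan2(171, 760), 0]) cube([42, 41, 779]);
translate([446, 95, 0]) mirror([1, 0, 0]) rotate([0, atan2(171, 760), 0]) cube([42, 41, 779]);
translate([0, 1107, 0]) rotate([0, atan2(171, 760), 0]) cube([42, 41, 779]);
translate([446, 1107, 0]) mirror([1, 0, 0]) rotate([0, atan2(171, 760), 0]) cube([42, 41, 779]);


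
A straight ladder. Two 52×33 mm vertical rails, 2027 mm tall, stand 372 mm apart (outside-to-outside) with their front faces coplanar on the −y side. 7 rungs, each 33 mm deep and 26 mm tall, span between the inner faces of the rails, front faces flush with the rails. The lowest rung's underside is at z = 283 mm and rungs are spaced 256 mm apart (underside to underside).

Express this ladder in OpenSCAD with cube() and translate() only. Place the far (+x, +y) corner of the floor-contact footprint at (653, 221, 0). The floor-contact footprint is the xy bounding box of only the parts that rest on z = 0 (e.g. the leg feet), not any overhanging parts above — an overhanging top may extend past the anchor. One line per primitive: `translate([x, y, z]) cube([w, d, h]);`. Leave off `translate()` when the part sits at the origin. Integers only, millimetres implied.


translate([281, 188, 0]) cube([52, 33, 2027]);
translate([601, 188, 0]) cube([52, 33, 2027]);
translate([333, 188, 283]) cube([268, 33, 26]);
translate([333, 188, 539]) cube([268, 33, 26]);
translate([333, 188, 795]) cube([268, 33, 26]);
translate([333, 188, 1051]) cube([268, 33, 26]);
translate([333, 188, 1307]) cube([268, 33, 26]);
translate([333, 188, 1563]) cube([268, 33, 26]);
translate([333, 188, 1819]) cube([268, 33, 26]);
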